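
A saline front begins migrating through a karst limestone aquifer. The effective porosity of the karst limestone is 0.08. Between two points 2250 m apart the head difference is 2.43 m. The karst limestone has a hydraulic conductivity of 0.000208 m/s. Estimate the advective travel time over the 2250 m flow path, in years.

25.4

Convert K: 0.000208 m/s × 86400 = 17.97 m/day.
Hydraulic gradient i = Δh / L = 2.43 / 2250 = 0.001080.
Darcy flux q = K · i = 17.97 × 0.001080 = 0.01941 m/day.
Seepage velocity v = q / n_e = 0.01941 / 0.08 = 0.2426 m/day.
Travel time t = L / v = 2250 / 0.2426 = 9274 days = 25.39 years.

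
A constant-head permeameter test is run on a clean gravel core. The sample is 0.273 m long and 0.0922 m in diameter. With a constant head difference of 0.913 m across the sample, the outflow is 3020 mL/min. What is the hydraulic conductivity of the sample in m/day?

195

Cross-sectional area A = π·(d/2)² = π × (0.0922/2)² = 0.006677 m².
Convert discharge: 3020 mL/min = 5.033e-05 m³/s.
Darcy's law rearranged: K = Q·L / (A·Δh) = 5.033e-05 × 0.273 / (0.006677 × 0.913) = 0.002254 m/s = 194.8 m/day.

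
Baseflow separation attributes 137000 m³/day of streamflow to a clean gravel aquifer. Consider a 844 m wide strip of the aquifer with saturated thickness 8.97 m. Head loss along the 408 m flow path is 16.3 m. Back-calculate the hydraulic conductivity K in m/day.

Cross-sectional area A = 844 × 8.97 = 7571 m².
Hydraulic gradient i = Δh / L = 16.3 / 408 = 0.03995.
From Q = K·A·i, K = Q / (A·i) = 137000 / (7571 × 0.03995) = 453.0 m/day.

453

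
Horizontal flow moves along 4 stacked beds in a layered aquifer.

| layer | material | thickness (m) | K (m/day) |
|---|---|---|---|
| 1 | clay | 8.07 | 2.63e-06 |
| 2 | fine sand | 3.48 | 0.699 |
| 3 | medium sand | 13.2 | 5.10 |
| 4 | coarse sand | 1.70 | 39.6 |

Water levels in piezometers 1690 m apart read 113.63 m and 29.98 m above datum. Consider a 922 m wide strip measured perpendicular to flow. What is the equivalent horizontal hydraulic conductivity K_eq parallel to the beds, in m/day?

5.18

Flow is parallel to layering, so each bed carries its own Darcy discharge and the transmissivities add.
Σ(K_i·b_i) = 2.63e-06×8.07 + 0.699×3.48 + 5.10×13.2 + 39.6×1.70 = 137.1 m²/day.
Total thickness b = 26.45 m, so K_eq = Σ(K_i·b_i)/b = 5.182 m/day.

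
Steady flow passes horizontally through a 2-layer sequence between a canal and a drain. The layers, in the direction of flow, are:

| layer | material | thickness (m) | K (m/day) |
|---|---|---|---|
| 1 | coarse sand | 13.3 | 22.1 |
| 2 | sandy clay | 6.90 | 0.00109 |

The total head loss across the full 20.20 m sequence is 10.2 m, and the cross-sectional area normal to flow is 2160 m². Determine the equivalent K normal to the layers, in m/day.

Flow is perpendicular to layering, so the layers act in series and the equivalent K is the thickness-weighted harmonic mean.
Total thickness L = 13.3 + 6.90 = 20.20 m.
Σ(b_i/K_i) = 13.3/22.1 + 6.90/0.00109 = 6331 d.
K_eq = L / Σ(b_i/K_i) = 20.20 / 6331 = 0.003191 m/day.

0.00319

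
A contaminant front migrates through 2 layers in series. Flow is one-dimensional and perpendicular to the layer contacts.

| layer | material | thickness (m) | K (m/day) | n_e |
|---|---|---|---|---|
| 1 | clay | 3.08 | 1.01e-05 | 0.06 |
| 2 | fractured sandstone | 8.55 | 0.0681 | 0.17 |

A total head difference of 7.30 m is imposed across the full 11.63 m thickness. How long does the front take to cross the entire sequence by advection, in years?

With flow normal to the layers, continuity requires the same specific discharge q through every layer.
Σ(b_i/K_i) = 3.08/1.01e-05 + 8.55/0.0681 = 3.051e+05 d.
q = Δh / Σ(b_i/K_i) = 7.30 / 3.051e+05 = 2.393e-05 m/day.
In each layer the seepage velocity is v_i = q/n_i, so the layer transit time is t_i = b_i·n_i / q:
  layer 1 (clay): t_1 = 3.08 × 0.06 / 2.393e-05 = 7723 d
  layer 2 (fractured sandstone): t_2 = 8.55 × 0.17 / 2.393e-05 = 60744 d
Total t = Σ t_i = 68467 days = 187.5 years.

187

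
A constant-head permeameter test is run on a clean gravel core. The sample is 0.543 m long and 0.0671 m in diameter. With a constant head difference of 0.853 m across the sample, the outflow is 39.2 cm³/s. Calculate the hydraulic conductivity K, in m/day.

Cross-sectional area A = π·(d/2)² = π × (0.0671/2)² = 0.003536 m².
Convert discharge: 39.2 cm³/s = 3.920e-05 m³/s.
Darcy's law rearranged: K = Q·L / (A·Δh) = 3.920e-05 × 0.543 / (0.003536 × 0.853) = 0.007057 m/s = 609.7 m/day.

610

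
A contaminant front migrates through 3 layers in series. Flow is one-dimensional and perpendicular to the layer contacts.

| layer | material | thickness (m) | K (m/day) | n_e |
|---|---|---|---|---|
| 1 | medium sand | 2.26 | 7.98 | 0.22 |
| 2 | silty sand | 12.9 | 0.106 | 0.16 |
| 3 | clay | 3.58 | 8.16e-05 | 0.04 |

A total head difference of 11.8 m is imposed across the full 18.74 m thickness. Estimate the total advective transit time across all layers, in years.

27.6

With flow normal to the layers, continuity requires the same specific discharge q through every layer.
Σ(b_i/K_i) = 2.26/7.98 + 12.9/0.106 + 3.58/8.16e-05 = 43995 d.
q = Δh / Σ(b_i/K_i) = 11.8 / 43995 = 0.0002682 m/day.
In each layer the seepage velocity is v_i = q/n_i, so the layer transit time is t_i = b_i·n_i / q:
  layer 1 (medium sand): t_1 = 2.26 × 0.22 / 0.0002682 = 1854 d
  layer 2 (silty sand): t_2 = 12.9 × 0.16 / 0.0002682 = 7695 d
  layer 3 (clay): t_3 = 3.58 × 0.04 / 0.0002682 = 533.9 d
Total t = Σ t_i = 10083 days = 27.61 years.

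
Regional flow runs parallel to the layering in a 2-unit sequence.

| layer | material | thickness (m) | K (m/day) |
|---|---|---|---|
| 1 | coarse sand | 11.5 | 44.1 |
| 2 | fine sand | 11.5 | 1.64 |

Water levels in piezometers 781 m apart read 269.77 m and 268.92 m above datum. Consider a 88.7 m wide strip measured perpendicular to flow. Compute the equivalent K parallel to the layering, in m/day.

22.9

Flow is parallel to layering, so each bed carries its own Darcy discharge and the transmissivities add.
Σ(K_i·b_i) = 44.1×11.5 + 1.64×11.5 = 526.0 m²/day.
Total thickness b = 23.00 m, so K_eq = Σ(K_i·b_i)/b = 22.87 m/day.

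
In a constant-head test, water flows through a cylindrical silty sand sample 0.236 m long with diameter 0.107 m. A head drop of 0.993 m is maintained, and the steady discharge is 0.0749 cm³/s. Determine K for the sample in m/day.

Cross-sectional area A = π·(d/2)² = π × (0.107/2)² = 0.008992 m².
Convert discharge: 0.0749 cm³/s = 7.490e-08 m³/s.
Darcy's law rearranged: K = Q·L / (A·Δh) = 7.490e-08 × 0.236 / (0.008992 × 0.993) = 1.980e-06 m/s = 0.1710 m/day.

0.171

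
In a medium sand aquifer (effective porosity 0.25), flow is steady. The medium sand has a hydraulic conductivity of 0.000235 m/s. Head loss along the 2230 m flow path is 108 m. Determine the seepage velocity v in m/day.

Convert K: 0.000235 m/s × 86400 = 20.30 m/day.
Hydraulic gradient i = Δh / L = 108 / 2230 = 0.04843.
Darcy flux q = K · i = 20.30 × 0.04843 = 0.9833 m/day.
Seepage velocity v = q / n_e = 0.9833 / 0.25 = 3.933 m/day.

3.93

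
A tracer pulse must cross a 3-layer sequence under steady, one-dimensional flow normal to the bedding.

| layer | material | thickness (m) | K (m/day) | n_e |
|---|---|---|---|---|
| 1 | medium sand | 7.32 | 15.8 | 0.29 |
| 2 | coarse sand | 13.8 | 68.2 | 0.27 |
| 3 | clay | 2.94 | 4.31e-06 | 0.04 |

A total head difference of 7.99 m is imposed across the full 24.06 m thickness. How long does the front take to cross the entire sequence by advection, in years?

1390

With flow normal to the layers, continuity requires the same specific discharge q through every layer.
Σ(b_i/K_i) = 7.32/15.8 + 13.8/68.2 + 2.94/4.31e-06 = 6.821e+05 d.
q = Δh / Σ(b_i/K_i) = 7.99 / 6.821e+05 = 1.171e-05 m/day.
In each layer the seepage velocity is v_i = q/n_i, so the layer transit time is t_i = b_i·n_i / q:
  layer 1 (medium sand): t_1 = 7.32 × 0.29 / 1.171e-05 = 1.812e+05 d
  layer 2 (coarse sand): t_2 = 13.8 × 0.27 / 1.171e-05 = 3.181e+05 d
  layer 3 (clay): t_3 = 2.94 × 0.04 / 1.171e-05 = 10040 d
Total t = Σ t_i = 5.094e+05 days = 1395 years.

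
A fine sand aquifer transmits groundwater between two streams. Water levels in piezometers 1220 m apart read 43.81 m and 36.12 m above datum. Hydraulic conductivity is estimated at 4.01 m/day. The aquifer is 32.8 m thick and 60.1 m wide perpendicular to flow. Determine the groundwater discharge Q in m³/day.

49.8

Cross-sectional area A = 60.1 × 32.8 = 1971 m².
Hydraulic gradient i = (43.81 − 36.12) / 1220 = 7.69 / 1220 = 0.006303.
Darcy's law: Q = K · A · i = 4.010 × 1971 × 0.006303 = 49.83 m³/day.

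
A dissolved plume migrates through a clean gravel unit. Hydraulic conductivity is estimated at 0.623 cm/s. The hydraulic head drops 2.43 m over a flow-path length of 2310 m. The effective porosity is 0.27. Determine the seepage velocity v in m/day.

2.10

Convert K: 0.623 cm/s × 864 = 538.3 m/day.
Hydraulic gradient i = Δh / L = 2.43 / 2310 = 0.001052.
Darcy flux q = K · i = 538.3 × 0.001052 = 0.5662 m/day.
Seepage velocity v = q / n_e = 0.5662 / 0.27 = 2.097 m/day.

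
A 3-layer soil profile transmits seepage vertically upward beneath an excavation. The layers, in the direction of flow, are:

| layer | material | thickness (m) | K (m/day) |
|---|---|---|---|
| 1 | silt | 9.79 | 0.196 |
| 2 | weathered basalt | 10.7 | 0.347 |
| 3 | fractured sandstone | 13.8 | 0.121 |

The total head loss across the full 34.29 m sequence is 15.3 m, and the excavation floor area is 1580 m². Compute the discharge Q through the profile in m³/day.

124

Flow is perpendicular to layering, so the layers act in series and the equivalent K is the thickness-weighted harmonic mean.
Total thickness L = 9.79 + 10.7 + 13.8 = 34.29 m.
Σ(b_i/K_i) = 9.79/0.196 + 10.7/0.347 + 13.8/0.121 = 194.8 d.
K_eq = L / Σ(b_i/K_i) = 34.29 / 194.8 = 0.1760 m/day.
Q = K_eq · A · (Δh/L) = 0.1760 × 1580 × (15.3/34.29) = 124.1 m³/day.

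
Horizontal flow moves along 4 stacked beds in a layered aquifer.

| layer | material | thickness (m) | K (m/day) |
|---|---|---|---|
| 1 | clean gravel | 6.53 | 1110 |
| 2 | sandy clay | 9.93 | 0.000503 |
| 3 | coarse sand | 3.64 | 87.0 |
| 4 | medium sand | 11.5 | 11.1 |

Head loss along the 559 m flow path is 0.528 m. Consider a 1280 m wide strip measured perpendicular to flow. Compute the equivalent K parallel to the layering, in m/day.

Flow is parallel to layering, so each bed carries its own Darcy discharge and the transmissivities add.
Σ(K_i·b_i) = 1110×6.53 + 0.000503×9.93 + 87.0×3.64 + 11.1×11.5 = 7693 m²/day.
Total thickness b = 31.60 m, so K_eq = Σ(K_i·b_i)/b = 243.4 m/day.

243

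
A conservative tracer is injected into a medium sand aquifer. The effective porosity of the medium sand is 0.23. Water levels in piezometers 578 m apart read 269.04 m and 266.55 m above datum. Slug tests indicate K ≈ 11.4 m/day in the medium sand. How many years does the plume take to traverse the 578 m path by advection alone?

Hydraulic gradient i = (269.04 − 266.55) / 578 = 2.49 / 578 = 0.004308.
Darcy flux q = K · i = 11.40 × 0.004308 = 0.04911 m/day.
Seepage velocity v = q / n_e = 0.04911 / 0.23 = 0.2135 m/day.
Travel time t = L / v = 578 / 0.2135 = 2707 days = 7.411 years.

7.41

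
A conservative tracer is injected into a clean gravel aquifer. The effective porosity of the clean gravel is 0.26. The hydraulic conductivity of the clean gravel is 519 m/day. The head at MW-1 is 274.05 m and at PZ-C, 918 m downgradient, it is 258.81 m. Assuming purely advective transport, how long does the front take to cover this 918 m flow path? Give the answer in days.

27.7

Hydraulic gradient i = (274.05 − 258.81) / 918 = 15.24 / 918 = 0.01660.
Darcy flux q = K · i = 519.0 × 0.01660 = 8.616 m/day.
Seepage velocity v = q / n_e = 8.616 / 0.26 = 33.14 m/day.
Travel time t = L / v = 918 / 33.14 = 27.70 days.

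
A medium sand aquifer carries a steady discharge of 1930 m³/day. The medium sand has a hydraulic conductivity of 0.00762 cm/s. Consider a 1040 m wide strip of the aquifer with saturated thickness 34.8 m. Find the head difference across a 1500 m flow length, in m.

Convert K: 0.00762 cm/s × 864 = 6.584 m/day.
Cross-sectional area A = 1040 × 34.8 = 36192 m².
From Q = K·A·i, i = Q / (K·A) = 1930 / (6.584 × 36192) = 0.008100.
Head loss Δh = i · L = 0.008100 × 1500 = 12.15 m.

12.1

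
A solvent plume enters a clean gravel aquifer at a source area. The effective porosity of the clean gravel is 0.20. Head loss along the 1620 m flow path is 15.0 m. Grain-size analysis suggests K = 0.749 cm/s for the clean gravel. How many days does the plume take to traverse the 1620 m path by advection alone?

Convert K: 0.749 cm/s × 864 = 647.1 m/day.
Hydraulic gradient i = Δh / L = 15.0 / 1620 = 0.009259.
Darcy flux q = K · i = 647.1 × 0.009259 = 5.992 m/day.
Seepage velocity v = q / n_e = 5.992 / 0.20 = 29.96 m/day.
Travel time t = L / v = 1620 / 29.96 = 54.07 days.

54.1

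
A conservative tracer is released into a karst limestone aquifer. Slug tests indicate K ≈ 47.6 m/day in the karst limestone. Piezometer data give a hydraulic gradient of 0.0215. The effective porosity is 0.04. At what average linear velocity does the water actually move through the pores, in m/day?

Hydraulic gradient i = 0.0215.
Darcy flux q = K · i = 47.60 × 0.02150 = 1.023 m/day.
Seepage velocity v = q / n_e = 1.023 / 0.04 = 25.58 m/day.

25.6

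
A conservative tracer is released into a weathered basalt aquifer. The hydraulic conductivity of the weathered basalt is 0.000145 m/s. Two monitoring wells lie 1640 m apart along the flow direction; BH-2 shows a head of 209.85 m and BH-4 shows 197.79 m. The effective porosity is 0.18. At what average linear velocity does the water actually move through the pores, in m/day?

0.512

Convert K: 0.000145 m/s × 86400 = 12.53 m/day.
Hydraulic gradient i = (209.85 − 197.79) / 1640 = 12.06 / 1640 = 0.007354.
Darcy flux q = K · i = 12.53 × 0.007354 = 0.09213 m/day.
Seepage velocity v = q / n_e = 0.09213 / 0.18 = 0.5118 m/day.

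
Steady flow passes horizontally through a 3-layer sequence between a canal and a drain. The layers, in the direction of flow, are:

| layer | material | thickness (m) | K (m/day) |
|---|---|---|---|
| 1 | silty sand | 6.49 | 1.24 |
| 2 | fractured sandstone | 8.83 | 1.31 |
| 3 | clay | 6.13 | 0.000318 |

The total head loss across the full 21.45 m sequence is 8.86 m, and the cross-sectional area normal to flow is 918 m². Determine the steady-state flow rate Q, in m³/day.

Flow is perpendicular to layering, so the layers act in series and the equivalent K is the thickness-weighted harmonic mean.
Total thickness L = 6.49 + 8.83 + 6.13 = 21.45 m.
Σ(b_i/K_i) = 6.49/1.24 + 8.83/1.31 + 6.13/0.000318 = 19289 d.
K_eq = L / Σ(b_i/K_i) = 21.45 / 19289 = 0.001112 m/day.
Q = K_eq · A · (Δh/L) = 0.001112 × 918 × (8.86/21.45) = 0.4217 m³/day.

0.422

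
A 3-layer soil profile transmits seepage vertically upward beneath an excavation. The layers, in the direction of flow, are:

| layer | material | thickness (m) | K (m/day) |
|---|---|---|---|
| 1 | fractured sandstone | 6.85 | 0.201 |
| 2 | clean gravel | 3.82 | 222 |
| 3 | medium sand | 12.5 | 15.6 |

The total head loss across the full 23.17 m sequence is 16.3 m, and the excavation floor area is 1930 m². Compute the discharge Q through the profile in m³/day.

Flow is perpendicular to layering, so the layers act in series and the equivalent K is the thickness-weighted harmonic mean.
Total thickness L = 6.85 + 3.82 + 12.5 = 23.17 m.
Σ(b_i/K_i) = 6.85/0.201 + 3.82/222 + 12.5/15.6 = 34.90 d.
K_eq = L / Σ(b_i/K_i) = 23.17 / 34.90 = 0.6639 m/day.
Q = K_eq · A · (Δh/L) = 0.6639 × 1930 × (16.3/23.17) = 901.5 m³/day.

901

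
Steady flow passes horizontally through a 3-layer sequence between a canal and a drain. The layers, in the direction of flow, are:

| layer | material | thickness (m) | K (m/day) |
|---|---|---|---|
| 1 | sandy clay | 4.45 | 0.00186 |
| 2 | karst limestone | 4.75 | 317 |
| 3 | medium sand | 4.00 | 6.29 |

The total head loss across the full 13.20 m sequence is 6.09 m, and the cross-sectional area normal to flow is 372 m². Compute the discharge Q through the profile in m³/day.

Flow is perpendicular to layering, so the layers act in series and the equivalent K is the thickness-weighted harmonic mean.
Total thickness L = 4.45 + 4.75 + 4.00 = 13.20 m.
Σ(b_i/K_i) = 4.45/0.00186 + 4.75/317 + 4.00/6.29 = 2393 d.
K_eq = L / Σ(b_i/K_i) = 13.20 / 2393 = 0.005516 m/day.
Q = K_eq · A · (Δh/L) = 0.005516 × 372 × (6.09/13.20) = 0.9467 m³/day.

0.947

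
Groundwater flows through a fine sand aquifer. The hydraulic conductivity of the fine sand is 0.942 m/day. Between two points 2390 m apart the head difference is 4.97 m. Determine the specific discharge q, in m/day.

Hydraulic gradient i = Δh / L = 4.97 / 2390 = 0.002079.
Specific discharge q = K · i = 0.9420 × 0.002079 = 0.001959 m/day.

0.00196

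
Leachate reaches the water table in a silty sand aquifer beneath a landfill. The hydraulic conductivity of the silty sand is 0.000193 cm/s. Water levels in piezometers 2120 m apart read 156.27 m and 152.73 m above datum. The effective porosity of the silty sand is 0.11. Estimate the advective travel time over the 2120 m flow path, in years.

Convert K: 0.000193 cm/s × 864 = 0.1668 m/day.
Hydraulic gradient i = (156.27 − 152.73) / 2120 = 3.54 / 2120 = 0.001670.
Darcy flux q = K · i = 0.1668 × 0.001670 = 0.0002784 m/day.
Seepage velocity v = q / n_e = 0.0002784 / 0.11 = 0.002531 m/day.
Travel time t = L / v = 2120 / 0.002531 = 8.375e+05 days = 2293 years.

2290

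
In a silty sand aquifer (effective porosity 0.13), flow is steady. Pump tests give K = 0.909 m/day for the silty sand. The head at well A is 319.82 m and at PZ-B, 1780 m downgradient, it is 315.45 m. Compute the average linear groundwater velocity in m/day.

0.0172

Hydraulic gradient i = (319.82 − 315.45) / 1780 = 4.37 / 1780 = 0.002455.
Darcy flux q = K · i = 0.9090 × 0.002455 = 0.002232 m/day.
Seepage velocity v = q / n_e = 0.002232 / 0.13 = 0.01717 m/day.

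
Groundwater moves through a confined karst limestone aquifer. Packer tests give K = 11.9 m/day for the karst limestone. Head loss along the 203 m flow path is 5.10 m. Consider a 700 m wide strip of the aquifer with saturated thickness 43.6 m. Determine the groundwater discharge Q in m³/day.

9120

Cross-sectional area A = 700 × 43.6 = 30520 m².
Hydraulic gradient i = Δh / L = 5.10 / 203 = 0.02512.
Darcy's law: Q = K · A · i = 11.90 × 30520 × 0.02512 = 9124 m³/day.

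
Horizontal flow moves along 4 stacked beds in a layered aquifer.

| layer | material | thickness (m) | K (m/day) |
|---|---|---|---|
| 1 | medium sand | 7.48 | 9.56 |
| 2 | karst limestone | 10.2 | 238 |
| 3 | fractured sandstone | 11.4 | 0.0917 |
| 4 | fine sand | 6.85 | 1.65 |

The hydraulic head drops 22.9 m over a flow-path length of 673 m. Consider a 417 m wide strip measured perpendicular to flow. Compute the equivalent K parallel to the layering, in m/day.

Flow is parallel to layering, so each bed carries its own Darcy discharge and the transmissivities add.
Σ(K_i·b_i) = 9.56×7.48 + 238×10.2 + 0.0917×11.4 + 1.65×6.85 = 2511 m²/day.
Total thickness b = 35.93 m, so K_eq = Σ(K_i·b_i)/b = 69.90 m/day.

69.9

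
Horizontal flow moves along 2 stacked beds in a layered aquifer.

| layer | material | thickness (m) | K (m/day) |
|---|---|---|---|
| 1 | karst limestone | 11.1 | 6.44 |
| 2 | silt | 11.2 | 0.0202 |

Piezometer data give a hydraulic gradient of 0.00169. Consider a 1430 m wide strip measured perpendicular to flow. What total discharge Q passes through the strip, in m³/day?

Flow is parallel to layering, so each bed carries its own Darcy discharge and the transmissivities add.
Σ(K_i·b_i) = 6.44×11.1 + 0.0202×11.2 = 71.71 m²/day.
Hydraulic gradient i = 0.00169.
Q = Σ(K_i·b_i) · W · i = 71.71 × 1430 × 0.001690 = 173.3 m³/day.

173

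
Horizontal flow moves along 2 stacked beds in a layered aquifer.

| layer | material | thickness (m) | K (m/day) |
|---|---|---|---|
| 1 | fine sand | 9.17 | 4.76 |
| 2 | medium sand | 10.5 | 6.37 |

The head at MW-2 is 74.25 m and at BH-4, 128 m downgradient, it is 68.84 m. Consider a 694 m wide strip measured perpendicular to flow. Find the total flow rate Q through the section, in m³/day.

Flow is parallel to layering, so each bed carries its own Darcy discharge and the transmissivities add.
Σ(K_i·b_i) = 4.76×9.17 + 6.37×10.5 = 110.5 m²/day.
Hydraulic gradient i = (74.25 − 68.84) / 128 = 5.41 / 128 = 0.04227.
Q = Σ(K_i·b_i) · W · i = 110.5 × 694 × 0.04227 = 3242 m³/day.

3240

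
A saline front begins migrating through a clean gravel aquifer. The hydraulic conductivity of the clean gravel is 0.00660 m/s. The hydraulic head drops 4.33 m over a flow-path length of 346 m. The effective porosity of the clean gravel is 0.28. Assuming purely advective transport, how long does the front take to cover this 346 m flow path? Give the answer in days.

Convert K: 0.00660 m/s × 86400 = 570.2 m/day.
Hydraulic gradient i = Δh / L = 4.33 / 346 = 0.01251.
Darcy flux q = K · i = 570.2 × 0.01251 = 7.136 m/day.
Seepage velocity v = q / n_e = 7.136 / 0.28 = 25.49 m/day.
Travel time t = L / v = 346 / 25.49 = 13.58 days.

13.6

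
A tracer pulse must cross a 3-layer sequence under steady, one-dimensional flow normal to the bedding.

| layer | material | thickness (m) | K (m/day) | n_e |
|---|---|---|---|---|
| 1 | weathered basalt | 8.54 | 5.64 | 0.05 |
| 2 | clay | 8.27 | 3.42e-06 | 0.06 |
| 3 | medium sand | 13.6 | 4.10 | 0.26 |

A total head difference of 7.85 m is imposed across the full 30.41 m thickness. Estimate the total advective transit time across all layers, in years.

With flow normal to the layers, continuity requires the same specific discharge q through every layer.
Σ(b_i/K_i) = 8.54/5.64 + 8.27/3.42e-06 + 13.6/4.10 = 2.418e+06 d.
q = Δh / Σ(b_i/K_i) = 7.85 / 2.418e+06 = 3.246e-06 m/day.
In each layer the seepage velocity is v_i = q/n_i, so the layer transit time is t_i = b_i·n_i / q:
  layer 1 (weathered basalt): t_1 = 8.54 × 0.05 / 3.246e-06 = 1.315e+05 d
  layer 2 (clay): t_2 = 8.27 × 0.06 / 3.246e-06 = 1.529e+05 d
  layer 3 (medium sand): t_3 = 13.6 × 0.26 / 3.246e-06 = 1.089e+06 d
Total t = Σ t_i = 1.374e+06 days = 3761 years.

3760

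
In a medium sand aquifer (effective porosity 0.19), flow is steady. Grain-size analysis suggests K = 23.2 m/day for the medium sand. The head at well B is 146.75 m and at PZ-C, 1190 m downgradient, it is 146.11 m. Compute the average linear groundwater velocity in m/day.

Hydraulic gradient i = (146.75 − 146.11) / 1190 = 0.64 / 1190 = 0.0005378.
Darcy flux q = K · i = 23.20 × 0.0005378 = 0.01248 m/day.
Seepage velocity v = q / n_e = 0.01248 / 0.19 = 0.06567 m/day.

0.0657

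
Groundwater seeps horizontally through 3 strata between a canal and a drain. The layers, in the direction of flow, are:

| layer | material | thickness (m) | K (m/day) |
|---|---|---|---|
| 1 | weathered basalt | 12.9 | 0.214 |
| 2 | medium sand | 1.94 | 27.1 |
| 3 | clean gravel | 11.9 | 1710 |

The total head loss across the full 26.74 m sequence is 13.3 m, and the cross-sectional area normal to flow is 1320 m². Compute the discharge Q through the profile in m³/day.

Flow is perpendicular to layering, so the layers act in series and the equivalent K is the thickness-weighted harmonic mean.
Total thickness L = 12.9 + 1.94 + 11.9 = 26.74 m.
Σ(b_i/K_i) = 12.9/0.214 + 1.94/27.1 + 11.9/1710 = 60.36 d.
K_eq = L / Σ(b_i/K_i) = 26.74 / 60.36 = 0.4430 m/day.
Q = K_eq · A · (Δh/L) = 0.4430 × 1320 × (13.3/26.74) = 290.9 m³/day.

291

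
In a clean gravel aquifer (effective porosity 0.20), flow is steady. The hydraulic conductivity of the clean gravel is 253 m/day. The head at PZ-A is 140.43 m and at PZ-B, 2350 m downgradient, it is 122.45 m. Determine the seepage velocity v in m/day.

Hydraulic gradient i = (140.43 − 122.45) / 2350 = 17.98 / 2350 = 0.007651.
Darcy flux q = K · i = 253.0 × 0.007651 = 1.936 m/day.
Seepage velocity v = q / n_e = 1.936 / 0.20 = 9.679 m/day.

9.68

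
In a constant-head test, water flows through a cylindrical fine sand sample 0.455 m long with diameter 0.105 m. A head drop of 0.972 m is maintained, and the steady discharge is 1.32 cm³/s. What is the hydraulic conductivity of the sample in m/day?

6.17

Cross-sectional area A = π·(d/2)² = π × (0.105/2)² = 0.008659 m².
Convert discharge: 1.32 cm³/s = 1.320e-06 m³/s.
Darcy's law rearranged: K = Q·L / (A·Δh) = 1.320e-06 × 0.455 / (0.008659 × 0.972) = 7.136e-05 m/s = 6.165 m/day.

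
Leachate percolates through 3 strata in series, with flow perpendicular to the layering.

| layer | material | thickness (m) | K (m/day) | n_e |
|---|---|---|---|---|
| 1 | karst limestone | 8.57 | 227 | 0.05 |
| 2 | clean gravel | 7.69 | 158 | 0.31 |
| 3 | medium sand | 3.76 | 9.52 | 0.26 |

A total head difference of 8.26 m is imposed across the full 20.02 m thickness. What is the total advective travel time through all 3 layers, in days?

With flow normal to the layers, continuity requires the same specific discharge q through every layer.
Σ(b_i/K_i) = 8.57/227 + 7.69/158 + 3.76/9.52 = 0.4814 d.
q = Δh / Σ(b_i/K_i) = 8.26 / 0.4814 = 17.16 m/day.
In each layer the seepage velocity is v_i = q/n_i, so the layer transit time is t_i = b_i·n_i / q:
  layer 1 (karst limestone): t_1 = 8.57 × 0.05 / 17.16 = 0.02497 d
  layer 2 (clean gravel): t_2 = 7.69 × 0.31 / 17.16 = 0.1389 d
  layer 3 (medium sand): t_3 = 3.76 × 0.26 / 17.16 = 0.05697 d
Total t = Σ t_i = 0.2209 days.

0.221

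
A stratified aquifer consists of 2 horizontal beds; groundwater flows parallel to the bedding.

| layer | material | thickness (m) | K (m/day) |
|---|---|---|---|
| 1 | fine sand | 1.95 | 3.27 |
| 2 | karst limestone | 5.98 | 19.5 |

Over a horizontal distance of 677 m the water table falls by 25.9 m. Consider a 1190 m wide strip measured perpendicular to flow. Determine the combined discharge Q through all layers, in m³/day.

5600

Flow is parallel to layering, so each bed carries its own Darcy discharge and the transmissivities add.
Σ(K_i·b_i) = 3.27×1.95 + 19.5×5.98 = 123.0 m²/day.
Hydraulic gradient i = Δh / L = 25.9 / 677 = 0.03826.
Q = Σ(K_i·b_i) · W · i = 123.0 × 1190 × 0.03826 = 5599 m³/day.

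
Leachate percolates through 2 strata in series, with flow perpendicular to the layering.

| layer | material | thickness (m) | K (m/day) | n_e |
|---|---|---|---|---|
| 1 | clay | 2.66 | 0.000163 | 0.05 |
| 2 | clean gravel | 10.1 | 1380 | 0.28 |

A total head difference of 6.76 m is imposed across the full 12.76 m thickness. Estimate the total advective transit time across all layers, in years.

19.6

With flow normal to the layers, continuity requires the same specific discharge q through every layer.
Σ(b_i/K_i) = 2.66/0.000163 + 10.1/1380 = 16319 d.
q = Δh / Σ(b_i/K_i) = 6.76 / 16319 = 0.0004142 m/day.
In each layer the seepage velocity is v_i = q/n_i, so the layer transit time is t_i = b_i·n_i / q:
  layer 1 (clay): t_1 = 2.66 × 0.05 / 0.0004142 = 321.1 d
  layer 2 (clean gravel): t_2 = 10.1 × 0.28 / 0.0004142 = 6827 d
Total t = Σ t_i = 7148 days = 19.57 years.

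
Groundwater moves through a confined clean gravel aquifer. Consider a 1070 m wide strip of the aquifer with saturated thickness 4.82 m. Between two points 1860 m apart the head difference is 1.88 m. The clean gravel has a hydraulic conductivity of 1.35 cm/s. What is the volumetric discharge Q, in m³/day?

Convert K: 1.35 cm/s × 864 = 1166 m/day.
Cross-sectional area A = 1070 × 4.82 = 5157 m².
Hydraulic gradient i = Δh / L = 1.88 / 1860 = 0.001011.
Darcy's law: Q = K · A · i = 1166 × 5157 × 0.001011 = 6080 m³/day.

6080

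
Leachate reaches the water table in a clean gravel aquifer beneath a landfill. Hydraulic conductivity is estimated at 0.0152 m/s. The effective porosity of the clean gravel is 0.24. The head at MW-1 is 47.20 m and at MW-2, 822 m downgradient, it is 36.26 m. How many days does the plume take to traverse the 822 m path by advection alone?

11.3

Convert K: 0.0152 m/s × 86400 = 1313 m/day.
Hydraulic gradient i = (47.20 − 36.26) / 822 = 10.94 / 822 = 0.01331.
Darcy flux q = K · i = 1313 × 0.01331 = 17.48 m/day.
Seepage velocity v = q / n_e = 17.48 / 0.24 = 72.83 m/day.
Travel time t = L / v = 822 / 72.83 = 11.29 days.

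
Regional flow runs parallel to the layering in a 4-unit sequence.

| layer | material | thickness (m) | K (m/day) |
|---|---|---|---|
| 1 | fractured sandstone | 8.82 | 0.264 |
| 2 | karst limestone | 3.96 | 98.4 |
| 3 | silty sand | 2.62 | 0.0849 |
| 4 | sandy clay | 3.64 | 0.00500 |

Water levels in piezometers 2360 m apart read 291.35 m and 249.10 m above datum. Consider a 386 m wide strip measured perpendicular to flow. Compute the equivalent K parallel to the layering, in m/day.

20.6

Flow is parallel to layering, so each bed carries its own Darcy discharge and the transmissivities add.
Σ(K_i·b_i) = 0.264×8.82 + 98.4×3.96 + 0.0849×2.62 + 0.00500×3.64 = 392.2 m²/day.
Total thickness b = 19.04 m, so K_eq = Σ(K_i·b_i)/b = 20.60 m/day.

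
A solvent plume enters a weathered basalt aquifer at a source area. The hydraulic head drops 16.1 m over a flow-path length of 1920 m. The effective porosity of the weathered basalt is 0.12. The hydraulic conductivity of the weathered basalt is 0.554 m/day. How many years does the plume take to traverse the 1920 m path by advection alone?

Hydraulic gradient i = Δh / L = 16.1 / 1920 = 0.008385.
Darcy flux q = K · i = 0.5540 × 0.008385 = 0.004646 m/day.
Seepage velocity v = q / n_e = 0.004646 / 0.12 = 0.03871 m/day.
Travel time t = L / v = 1920 / 0.03871 = 49596 days = 135.8 years.

136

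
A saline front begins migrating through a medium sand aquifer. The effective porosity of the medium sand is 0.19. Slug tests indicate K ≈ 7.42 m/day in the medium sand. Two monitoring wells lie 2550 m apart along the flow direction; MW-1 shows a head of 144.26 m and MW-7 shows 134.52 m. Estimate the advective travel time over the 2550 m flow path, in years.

Hydraulic gradient i = (144.26 − 134.52) / 2550 = 9.74 / 2550 = 0.003820.
Darcy flux q = K · i = 7.420 × 0.003820 = 0.02834 m/day.
Seepage velocity v = q / n_e = 0.02834 / 0.19 = 0.1492 m/day.
Travel time t = L / v = 2550 / 0.1492 = 17095 days = 46.80 years.

46.8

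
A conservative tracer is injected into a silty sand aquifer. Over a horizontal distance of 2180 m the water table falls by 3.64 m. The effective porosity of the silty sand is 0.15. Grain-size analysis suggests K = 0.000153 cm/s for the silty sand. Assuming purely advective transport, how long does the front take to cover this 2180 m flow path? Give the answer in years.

Convert K: 0.000153 cm/s × 864 = 0.1322 m/day.
Hydraulic gradient i = Δh / L = 3.64 / 2180 = 0.001670.
Darcy flux q = K · i = 0.1322 × 0.001670 = 0.0002207 m/day.
Seepage velocity v = q / n_e = 0.0002207 / 0.15 = 0.001471 m/day.
Travel time t = L / v = 2180 / 0.001471 = 1.481e+06 days = 4056 years.

4060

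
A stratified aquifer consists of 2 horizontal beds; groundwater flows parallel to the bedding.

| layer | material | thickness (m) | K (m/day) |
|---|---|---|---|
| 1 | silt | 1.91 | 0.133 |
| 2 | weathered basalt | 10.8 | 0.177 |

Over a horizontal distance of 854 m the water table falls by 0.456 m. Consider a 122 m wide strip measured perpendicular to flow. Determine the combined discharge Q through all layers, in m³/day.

Flow is parallel to layering, so each bed carries its own Darcy discharge and the transmissivities add.
Σ(K_i·b_i) = 0.133×1.91 + 0.177×10.8 = 2.166 m²/day.
Hydraulic gradient i = Δh / L = 0.456 / 854 = 0.0005340.
Q = Σ(K_i·b_i) · W · i = 2.166 × 122 × 0.0005340 = 0.1411 m³/day.

0.141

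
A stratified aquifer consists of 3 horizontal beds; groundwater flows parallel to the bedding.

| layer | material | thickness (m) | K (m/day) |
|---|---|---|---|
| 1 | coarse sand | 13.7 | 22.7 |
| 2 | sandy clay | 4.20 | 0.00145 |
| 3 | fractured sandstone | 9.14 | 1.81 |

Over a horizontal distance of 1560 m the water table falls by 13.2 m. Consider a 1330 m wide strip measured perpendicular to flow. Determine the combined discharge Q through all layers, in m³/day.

Flow is parallel to layering, so each bed carries its own Darcy discharge and the transmissivities add.
Σ(K_i·b_i) = 22.7×13.7 + 0.00145×4.20 + 1.81×9.14 = 327.5 m²/day.
Hydraulic gradient i = Δh / L = 13.2 / 1560 = 0.008462.
Q = Σ(K_i·b_i) · W · i = 327.5 × 1330 × 0.008462 = 3686 m³/day.

3690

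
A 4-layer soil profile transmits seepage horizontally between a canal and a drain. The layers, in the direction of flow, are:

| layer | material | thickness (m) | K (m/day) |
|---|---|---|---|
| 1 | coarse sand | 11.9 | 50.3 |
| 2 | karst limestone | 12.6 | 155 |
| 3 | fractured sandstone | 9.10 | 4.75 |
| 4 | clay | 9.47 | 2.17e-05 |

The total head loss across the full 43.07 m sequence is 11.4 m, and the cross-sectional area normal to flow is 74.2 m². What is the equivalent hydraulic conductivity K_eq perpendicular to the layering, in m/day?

9.87e-05

Flow is perpendicular to layering, so the layers act in series and the equivalent K is the thickness-weighted harmonic mean.
Total thickness L = 11.9 + 12.6 + 9.10 + 9.47 = 43.07 m.
Σ(b_i/K_i) = 11.9/50.3 + 12.6/155 + 9.10/4.75 + 9.47/2.17e-05 = 4.364e+05 d.
K_eq = L / Σ(b_i/K_i) = 43.07 / 4.364e+05 = 9.869e-05 m/day.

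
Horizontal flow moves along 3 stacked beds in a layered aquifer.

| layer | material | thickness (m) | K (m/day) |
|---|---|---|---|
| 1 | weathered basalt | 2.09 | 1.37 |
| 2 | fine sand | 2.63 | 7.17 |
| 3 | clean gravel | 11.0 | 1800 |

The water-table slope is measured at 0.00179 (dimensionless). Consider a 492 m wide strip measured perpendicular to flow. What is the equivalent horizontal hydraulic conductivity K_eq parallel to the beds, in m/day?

1260

Flow is parallel to layering, so each bed carries its own Darcy discharge and the transmissivities add.
Σ(K_i·b_i) = 1.37×2.09 + 7.17×2.63 + 1800×11.0 = 19822 m²/day.
Total thickness b = 15.72 m, so K_eq = Σ(K_i·b_i)/b = 1261 m/day.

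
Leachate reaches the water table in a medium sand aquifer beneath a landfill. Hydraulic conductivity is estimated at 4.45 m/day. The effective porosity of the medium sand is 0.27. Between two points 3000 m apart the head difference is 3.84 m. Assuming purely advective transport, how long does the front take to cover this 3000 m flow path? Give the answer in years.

389

Hydraulic gradient i = Δh / L = 3.84 / 3000 = 0.001280.
Darcy flux q = K · i = 4.450 × 0.001280 = 0.005696 m/day.
Seepage velocity v = q / n_e = 0.005696 / 0.27 = 0.02110 m/day.
Travel time t = L / v = 3000 / 0.02110 = 1.422e+05 days = 389.3 years.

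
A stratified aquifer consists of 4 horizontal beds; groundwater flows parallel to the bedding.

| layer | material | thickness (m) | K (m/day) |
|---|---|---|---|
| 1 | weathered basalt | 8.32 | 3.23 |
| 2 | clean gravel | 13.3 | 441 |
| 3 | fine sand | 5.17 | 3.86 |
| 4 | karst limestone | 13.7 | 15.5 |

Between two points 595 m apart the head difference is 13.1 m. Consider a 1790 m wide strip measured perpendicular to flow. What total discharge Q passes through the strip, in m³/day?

241000

Flow is parallel to layering, so each bed carries its own Darcy discharge and the transmissivities add.
Σ(K_i·b_i) = 3.23×8.32 + 441×13.3 + 3.86×5.17 + 15.5×13.7 = 6124 m²/day.
Hydraulic gradient i = Δh / L = 13.1 / 595 = 0.02202.
Q = Σ(K_i·b_i) · W · i = 6124 × 1790 × 0.02202 = 2.414e+05 m³/day.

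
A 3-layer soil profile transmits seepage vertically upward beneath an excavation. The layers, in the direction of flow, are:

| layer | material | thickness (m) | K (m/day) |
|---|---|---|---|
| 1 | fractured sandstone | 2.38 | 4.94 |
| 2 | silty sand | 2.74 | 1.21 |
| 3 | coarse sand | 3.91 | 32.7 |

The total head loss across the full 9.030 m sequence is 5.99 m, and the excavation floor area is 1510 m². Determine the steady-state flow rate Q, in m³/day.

Flow is perpendicular to layering, so the layers act in series and the equivalent K is the thickness-weighted harmonic mean.
Total thickness L = 2.38 + 2.74 + 3.91 = 9.030 m.
Σ(b_i/K_i) = 2.38/4.94 + 2.74/1.21 + 3.91/32.7 = 2.866 d.
K_eq = L / Σ(b_i/K_i) = 9.030 / 2.866 = 3.151 m/day.
Q = K_eq · A · (Δh/L) = 3.151 × 1510 × (5.99/9.030) = 3156 m³/day.

3160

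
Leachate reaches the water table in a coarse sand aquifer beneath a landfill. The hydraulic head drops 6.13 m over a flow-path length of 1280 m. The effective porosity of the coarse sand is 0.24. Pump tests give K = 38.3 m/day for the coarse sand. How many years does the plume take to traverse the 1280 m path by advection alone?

Hydraulic gradient i = Δh / L = 6.13 / 1280 = 0.004789.
Darcy flux q = K · i = 38.30 × 0.004789 = 0.1834 m/day.
Seepage velocity v = q / n_e = 0.1834 / 0.24 = 0.7643 m/day.
Travel time t = L / v = 1280 / 0.7643 = 1675 days = 4.585 years.

4.59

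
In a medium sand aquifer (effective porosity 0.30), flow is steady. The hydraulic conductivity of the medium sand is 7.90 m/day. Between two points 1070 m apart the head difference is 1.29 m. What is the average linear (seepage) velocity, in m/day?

Hydraulic gradient i = Δh / L = 1.29 / 1070 = 0.001206.
Darcy flux q = K · i = 7.900 × 0.001206 = 0.009524 m/day.
Seepage velocity v = q / n_e = 0.009524 / 0.30 = 0.03175 m/day.

0.0317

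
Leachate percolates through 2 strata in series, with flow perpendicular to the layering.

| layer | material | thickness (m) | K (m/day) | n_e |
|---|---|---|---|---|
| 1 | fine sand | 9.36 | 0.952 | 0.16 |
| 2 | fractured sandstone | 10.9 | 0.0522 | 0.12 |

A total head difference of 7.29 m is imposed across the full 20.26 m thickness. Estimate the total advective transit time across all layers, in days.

With flow normal to the layers, continuity requires the same specific discharge q through every layer.
Σ(b_i/K_i) = 9.36/0.952 + 10.9/0.0522 = 218.6 d.
q = Δh / Σ(b_i/K_i) = 7.29 / 218.6 = 0.03334 m/day.
In each layer the seepage velocity is v_i = q/n_i, so the layer transit time is t_i = b_i·n_i / q:
  layer 1 (fine sand): t_1 = 9.36 × 0.16 / 0.03334 = 44.92 d
  layer 2 (fractured sandstone): t_2 = 10.9 × 0.12 / 0.03334 = 39.23 d
Total t = Σ t_i = 84.15 days.

84.1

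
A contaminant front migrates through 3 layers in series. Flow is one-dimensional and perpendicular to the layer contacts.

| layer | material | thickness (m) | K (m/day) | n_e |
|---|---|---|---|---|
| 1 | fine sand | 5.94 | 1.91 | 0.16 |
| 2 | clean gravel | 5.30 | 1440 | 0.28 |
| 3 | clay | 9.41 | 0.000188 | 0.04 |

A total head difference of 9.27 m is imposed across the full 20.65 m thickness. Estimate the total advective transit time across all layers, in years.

With flow normal to the layers, continuity requires the same specific discharge q through every layer.
Σ(b_i/K_i) = 5.94/1.91 + 5.30/1440 + 9.41/0.000188 = 50056 d.
q = Δh / Σ(b_i/K_i) = 9.27 / 50056 = 0.0001852 m/day.
In each layer the seepage velocity is v_i = q/n_i, so the layer transit time is t_i = b_i·n_i / q:
  layer 1 (fine sand): t_1 = 5.94 × 0.16 / 0.0001852 = 5132 d
  layer 2 (clean gravel): t_2 = 5.30 × 0.28 / 0.0001852 = 8013 d
  layer 3 (clay): t_3 = 9.41 × 0.04 / 0.0001852 = 2032 d
Total t = Σ t_i = 15178 days = 41.55 years.

41.6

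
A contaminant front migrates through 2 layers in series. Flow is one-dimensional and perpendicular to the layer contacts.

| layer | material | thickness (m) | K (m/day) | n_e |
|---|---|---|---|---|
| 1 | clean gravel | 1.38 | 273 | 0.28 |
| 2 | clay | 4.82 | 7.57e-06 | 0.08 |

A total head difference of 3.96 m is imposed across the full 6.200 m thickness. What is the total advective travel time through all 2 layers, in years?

With flow normal to the layers, continuity requires the same specific discharge q through every layer.
Σ(b_i/K_i) = 1.38/273 + 4.82/7.57e-06 = 6.367e+05 d.
q = Δh / Σ(b_i/K_i) = 3.96 / 6.367e+05 = 6.219e-06 m/day.
In each layer the seepage velocity is v_i = q/n_i, so the layer transit time is t_i = b_i·n_i / q:
  layer 1 (clean gravel): t_1 = 1.38 × 0.28 / 6.219e-06 = 62129 d
  layer 2 (clay): t_2 = 4.82 × 0.08 / 6.219e-06 = 62000 d
Total t = Σ t_i = 1.241e+05 days = 339.8 years.

340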